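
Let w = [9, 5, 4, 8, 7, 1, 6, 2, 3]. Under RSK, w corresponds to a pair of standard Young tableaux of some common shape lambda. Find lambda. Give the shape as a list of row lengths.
[3, 2, 2, 1, 1]

Row-insert each entry into an empty tableau.

After inserting 9: P = [[9]].
After inserting 5: P = [[5], [9]].
After inserting 4: P = [[4], [5], [9]].
After inserting 8: P = [[4, 8], [5], [9]].
After inserting 7: P = [[4, 7], [5, 8], [9]].
After inserting 1: P = [[1, 7], [4, 8], [5], [9]].
After inserting 6: P = [[1, 6], [4, 7], [5, 8], [9]].
After inserting 2: P = [[1, 2], [4, 6], [5, 7], [8], [9]].
After inserting 3: P = [[1, 2, 3], [4, 6], [5, 7], [8], [9]].

The final insertion tableau P = [[1, 2, 3], [4, 6], [5, 7], [8], [9]] has shape [3, 2, 2, 1, 1].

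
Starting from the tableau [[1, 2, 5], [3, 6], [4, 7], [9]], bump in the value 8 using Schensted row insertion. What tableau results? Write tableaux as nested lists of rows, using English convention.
[[1, 2, 5, 8], [3, 6], [4, 7], [9]]

8 is larger than every entry of row 1, so it is appended to row 1. The new tableau is [[1, 2, 5, 8], [3, 6], [4, 7], [9]].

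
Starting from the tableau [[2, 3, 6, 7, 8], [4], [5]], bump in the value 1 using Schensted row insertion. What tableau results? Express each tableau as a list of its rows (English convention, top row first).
[[1, 3, 6, 7, 8], [2], [4], [5]]

In row 1, 1 replaces 2 (the leftmost entry greater than 1); 2 is bumped to row 2. In row 2, 2 replaces 4 (the leftmost entry greater than 2); 4 is bumped to row 3. In row 3, 4 replaces 5 (the leftmost entry greater than 4); 5 is bumped to row 4. 5 starts a new row 4. The new tableau is [[1, 3, 6, 7, 8], [2], [4], [5]].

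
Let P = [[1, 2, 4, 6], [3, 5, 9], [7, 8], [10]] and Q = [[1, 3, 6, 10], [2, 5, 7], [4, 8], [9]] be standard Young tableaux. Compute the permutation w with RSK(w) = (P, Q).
Reverse the RSK construction: for i from n down to 1, find the cell of Q containing i, remove the entry at that cell from P, and reverse-bump it up through P; the value ejected from row 1 is w(i).

Step i=10: Q has 10 at row 1, column 4; remove that cell from P, ejecting 6. So w(10) = 6. P is now [[1, 2, 4], [3, 5, 9], [7, 8], [10]].
Step i=9: Q has 9 at row 4, column 1; remove 10 from row 4 of P and reverse-bump: 10 enters row 3 and ejects 8; 8 enters row 2 and ejects 5; 5 enters row 1 and ejects 4. So w(9) = 4. P is now [[1, 2, 5], [3, 8, 9], [7, 10]].
Step i=8: Q has 8 at row 3, column 2; remove 10 from row 3 of P and reverse-bump: 10 enters row 2 and ejects 9; 9 enters row 1 and ejects 5. So w(8) = 5. P is now [[1, 2, 9], [3, 8, 10], [7]].
Step i=7: Q has 7 at row 2, column 3; remove 10 from row 2 of P and reverse-bump: 10 enters row 1 and ejects 9. So w(7) = 9. P is now [[1, 2, 10], [3, 8], [7]].
Step i=6: Q has 6 at row 1, column 3; remove that cell from P, ejecting 10. So w(6) = 10. P is now [[1, 2], [3, 8], [7]].
Step i=5: Q has 5 at row 2, column 2; remove 8 from row 2 of P and reverse-bump: 8 enters row 1 and ejects 2. So w(5) = 2. P is now [[1, 8], [3], [7]].
Step i=4: Q has 4 at row 3, column 1; remove 7 from row 3 of P and reverse-bump: 7 enters row 2 and ejects 3; 3 enters row 1 and ejects 1. So w(4) = 1. P is now [[3, 8], [7]].
Step i=3: Q has 3 at row 1, column 2; remove that cell from P, ejecting 8. So w(3) = 8. P is now [[3], [7]].
Step i=2: Q has 2 at row 2, column 1; remove 7 from row 2 of P and reverse-bump: 7 enters row 1 and ejects 3. So w(2) = 3. P is now [[7]].
Step i=1: Q has 1 at row 1, column 1; remove that cell from P, ejecting 7. So w(1) = 7. P is now [].

So w = 7 3 8 1 2 10 9 5 4 6.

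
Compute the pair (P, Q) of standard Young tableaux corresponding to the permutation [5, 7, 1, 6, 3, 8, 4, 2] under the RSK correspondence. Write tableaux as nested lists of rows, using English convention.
P = [[1, 2, 4], [3, 6, 8], [5], [7]], Q = [[1, 2, 6], [3, 4, 7], [5], [8]]

Insert each entry of the permutation into P by Schensted row insertion, recording in Q the position of each new cell.

Insert 5: appended to row 1. P = [[5]], Q = [[1]].
Insert 7: appended to row 1. P = [[5, 7]], Q = [[1, 2]].
Insert 1: 1 bumps 5 from row 1; 5 starts row 2. P = [[1, 7], [5]], Q = [[1, 2], [3]].
Insert 6: 6 bumps 7 from row 1; 7 appends to row 2. P = [[1, 6], [5, 7]], Q = [[1, 2], [3, 4]].
Insert 3: 3 bumps 6 from row 1; 6 bumps 7 from row 2; 7 starts row 3. P = [[1, 3], [5, 6], [7]], Q = [[1, 2], [3, 4], [5]].
Insert 8: appended to row 1. P = [[1, 3, 8], [5, 6], [7]], Q = [[1, 2, 6], [3, 4], [5]].
Insert 4: 4 bumps 8 from row 1; 8 appends to row 2. P = [[1, 3, 4], [5, 6, 8], [7]], Q = [[1, 2, 6], [3, 4, 7], [5]].
Insert 2: 2 bumps 3 from row 1; 3 bumps 5 from row 2; 5 bumps 7 from row 3; 7 starts row 4. P = [[1, 2, 4], [3, 6, 8], [5], [7]], Q = [[1, 2, 6], [3, 4, 7], [5], [8]].

So P = [[1, 2, 4], [3, 6, 8], [5], [7]], Q = [[1, 2, 6], [3, 4, 7], [5], [8]].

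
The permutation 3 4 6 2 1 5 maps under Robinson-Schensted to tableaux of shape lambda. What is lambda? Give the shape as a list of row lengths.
[3, 2, 1]

Row-insert each entry into an empty tableau.

After inserting 3: P = [[3]].
After inserting 4: P = [[3, 4]].
After inserting 6: P = [[3, 4, 6]].
After inserting 2: P = [[2, 4, 6], [3]].
After inserting 1: P = [[1, 4, 6], [2], [3]].
After inserting 5: P = [[1, 4, 5], [2, 6], [3]].

The final insertion tableau P = [[1, 4, 5], [2, 6], [3]] has shape [3, 2, 1].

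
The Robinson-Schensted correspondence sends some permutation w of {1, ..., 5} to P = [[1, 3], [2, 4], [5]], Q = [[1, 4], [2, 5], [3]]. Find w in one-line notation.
5 2 1 4 3

Reverse the RSK construction: for i from n down to 1, find the cell of Q containing i, remove the entry at that cell from P, and reverse-bump it up through P; the value ejected from row 1 is w(i).

Step i=5: Q has 5 at row 2, column 2; remove 4 from row 2 of P and reverse-bump: 4 enters row 1 and ejects 3. So w(5) = 3. P is now [[1, 4], [2], [5]].
Step i=4: Q has 4 at row 1, column 2; remove that cell from P, ejecting 4. So w(4) = 4. P is now [[1], [2], [5]].
Step i=3: Q has 3 at row 3, column 1; remove 5 from row 3 of P and reverse-bump: 5 enters row 2 and ejects 2; 2 enters row 1 and ejects 1. So w(3) = 1. P is now [[2], [5]].
Step i=2: Q has 2 at row 2, column 1; remove 5 from row 2 of P and reverse-bump: 5 enters row 1 and ejects 2. So w(2) = 2. P is now [[5]].
Step i=1: Q has 1 at row 1, column 1; remove that cell from P, ejecting 5. So w(1) = 5. P is now [].

So w = 5 2 1 4 3.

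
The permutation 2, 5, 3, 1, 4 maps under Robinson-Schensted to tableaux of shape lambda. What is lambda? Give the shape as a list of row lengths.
Row-insert each entry into an empty tableau.

After inserting 2: P = [[2]].
After inserting 5: P = [[2, 5]].
After inserting 3: P = [[2, 3], [5]].
After inserting 1: P = [[1, 3], [2], [5]].
After inserting 4: P = [[1, 3, 4], [2], [5]].

The final insertion tableau P = [[1, 3, 4], [2], [5]] has shape [3, 1, 1].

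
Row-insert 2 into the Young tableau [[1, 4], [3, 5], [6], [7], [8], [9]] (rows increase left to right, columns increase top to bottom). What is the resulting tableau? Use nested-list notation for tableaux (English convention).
[[1, 2], [3, 4], [5], [6], [7], [8], [9]]

In row 1, 2 replaces 4 (the leftmost entry greater than 2); 4 is bumped to row 2. In row 2, 4 replaces 5 (the leftmost entry greater than 4); 5 is bumped to row 3. In row 3, 5 replaces 6 (the leftmost entry greater than 5); 6 is bumped to row 4. In row 4, 6 replaces 7 (the leftmost entry greater than 6); 7 is bumped to row 5. In row 5, 7 replaces 8 (the leftmost entry greater than 7); 8 is bumped to row 6. In row 6, 8 replaces 9 (the leftmost entry greater than 8); 9 is bumped to row 7. 9 starts a new row 7. The new tableau is [[1, 2], [3, 4], [5], [6], [7], [8], [9]].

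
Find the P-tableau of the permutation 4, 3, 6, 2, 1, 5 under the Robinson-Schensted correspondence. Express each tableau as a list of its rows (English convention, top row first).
P = [[1, 5], [2, 6], [3], [4]]

After inserting 4: P = [[4]].
After inserting 3: P = [[3], [4]].
After inserting 6: P = [[3, 6], [4]].
After inserting 2: P = [[2, 6], [3], [4]].
After inserting 1: P = [[1, 6], [2], [3], [4]].
After inserting 5: P = [[1, 5], [2, 6], [3], [4]].

So P = [[1, 5], [2, 6], [3], [4]].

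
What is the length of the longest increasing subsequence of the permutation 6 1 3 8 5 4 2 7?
4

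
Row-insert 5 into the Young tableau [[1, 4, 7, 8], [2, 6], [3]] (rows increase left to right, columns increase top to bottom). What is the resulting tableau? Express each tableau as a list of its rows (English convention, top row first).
[[1, 4, 5, 8], [2, 6, 7], [3]]

In row 1, 5 replaces 7 (the leftmost entry greater than 5); 7 is bumped to row 2. 7 is appended to row 2. The new tableau is [[1, 4, 5, 8], [2, 6, 7], [3]].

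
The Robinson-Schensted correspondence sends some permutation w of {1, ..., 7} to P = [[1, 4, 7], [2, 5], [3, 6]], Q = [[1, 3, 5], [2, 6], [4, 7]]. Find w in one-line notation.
3 2 6 1 7 5 4

Reverse the RSK construction: for i from n down to 1, find the cell of Q containing i, remove the entry at that cell from P, and reverse-bump it up through P; the value ejected from row 1 is w(i).

Step i=7: Q has 7 at row 3, column 2; remove 6 from row 3 of P and reverse-bump: 6 enters row 2 and ejects 5; 5 enters row 1 and ejects 4. So w(7) = 4. P is now [[1, 5, 7], [2, 6], [3]].
Step i=6: Q has 6 at row 2, column 2; remove 6 from row 2 of P and reverse-bump: 6 enters row 1 and ejects 5. So w(6) = 5. P is now [[1, 6, 7], [2], [3]].
Step i=5: Q has 5 at row 1, column 3; remove that cell from P, ejecting 7. So w(5) = 7. P is now [[1, 6], [2], [3]].
Step i=4: Q has 4 at row 3, column 1; remove 3 from row 3 of P and reverse-bump: 3 enters row 2 and ejects 2; 2 enters row 1 and ejects 1. So w(4) = 1. P is now [[2, 6], [3]].
Step i=3: Q has 3 at row 1, column 2; remove that cell from P, ejecting 6. So w(3) = 6. P is now [[2], [3]].
Step i=2: Q has 2 at row 2, column 1; remove 3 from row 2 of P and reverse-bump: 3 enters row 1 and ejects 2. So w(2) = 2. P is now [[3]].
Step i=1: Q has 1 at row 1, column 1; remove that cell from P, ejecting 3. So w(1) = 3. P is now [].

So w = 3 2 6 1 7 5 4.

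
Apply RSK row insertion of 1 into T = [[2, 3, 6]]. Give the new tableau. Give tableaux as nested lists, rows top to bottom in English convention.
In row 1, 1 replaces 2 (the leftmost entry greater than 1); 2 is bumped to row 2. 2 starts a new row 2. The new tableau is [[1, 3, 6], [2]].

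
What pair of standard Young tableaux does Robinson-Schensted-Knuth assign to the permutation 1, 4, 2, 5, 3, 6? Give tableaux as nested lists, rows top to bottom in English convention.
P = [[1, 2, 3, 6], [4, 5]], Q = [[1, 2, 4, 6], [3, 5]]

Insert each entry of the permutation into P by Schensted row insertion, recording in Q the position of each new cell.

Insert 1: appended to row 1. P = [[1]].
Insert 4: appended to row 1. P = [[1, 4]].
Insert 2: 2 bumps 4 from row 1; 4 starts row 2. P = [[1, 2], [4]].
Insert 5: appended to row 1. P = [[1, 2, 5], [4]].
Insert 3: 3 bumps 5 from row 1; 5 appends to row 2. P = [[1, 2, 3], [4, 5]].
Insert 6: appended to row 1. P = [[1, 2, 3, 6], [4, 5]].

So P = [[1, 2, 3, 6], [4, 5]], Q = [[1, 2, 4, 6], [3, 5]].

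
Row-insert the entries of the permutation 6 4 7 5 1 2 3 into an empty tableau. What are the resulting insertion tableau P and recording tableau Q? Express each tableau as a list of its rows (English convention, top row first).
P = [[1, 2, 3], [4, 5], [6, 7]], Q = [[1, 3, 7], [2, 4], [5, 6]]

Insert each entry of the permutation into P by Schensted row insertion, recording in Q the position of each new cell.

Insert 6: appended to row 1. P = [[6]].
Insert 4: 4 bumps 6 from row 1; 6 starts row 2. P = [[4], [6]].
Insert 7: appended to row 1. P = [[4, 7], [6]].
Insert 5: 5 bumps 7 from row 1; 7 appends to row 2. P = [[4, 5], [6, 7]].
Insert 1: 1 bumps 4 from row 1; 4 bumps 6 from row 2; 6 starts row 3. P = [[1, 5], [4, 7], [6]].
Insert 2: 2 bumps 5 from row 1; 5 bumps 7 from row 2; 7 appends to row 3. P = [[1, 2], [4, 5], [6, 7]].
Insert 3: appended to row 1. P = [[1, 2, 3], [4, 5], [6, 7]].

So P = [[1, 2, 3], [4, 5], [6, 7]], Q = [[1, 3, 7], [2, 4], [5, 6]].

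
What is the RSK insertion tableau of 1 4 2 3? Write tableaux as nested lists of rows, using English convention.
Insert 1: appended to row 1. P = [[1]].
Insert 4: appended to row 1. P = [[1, 4]].
Insert 2: 2 bumps 4 from row 1; 4 starts row 2. P = [[1, 2], [4]].
Insert 3: appended to row 1. P = [[1, 2, 3], [4]].

So P = [[1, 2, 3], [4]].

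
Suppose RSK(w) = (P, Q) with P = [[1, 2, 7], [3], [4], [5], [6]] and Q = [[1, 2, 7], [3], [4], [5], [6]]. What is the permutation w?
Reverse the RSK construction: for i from n down to 1, find the cell of Q containing i, remove the entry at that cell from P, and reverse-bump it up through P; the value ejected from row 1 is w(i).

Step i=7: Q has 7 at row 1, column 3; remove that cell from P, ejecting 7. So w(7) = 7. P is now [[1, 2], [3], [4], [5], [6]].
Step i=6: Q has 6 at row 5, column 1; remove 6 from row 5 of P and reverse-bump: 6 enters row 4 and ejects 5; 5 enters row 3 and ejects 4; 4 enters row 2 and ejects 3; 3 enters row 1 and ejects 2. So w(6) = 2. P is now [[1, 3], [4], [5], [6]].
Step i=5: Q has 5 at row 4, column 1; remove 6 from row 4 of P and reverse-bump: 6 enters row 3 and ejects 5; 5 enters row 2 and ejects 4; 4 enters row 1 and ejects 3. So w(5) = 3. P is now [[1, 4], [5], [6]].
Step i=4: Q has 4 at row 3, column 1; remove 6 from row 3 of P and reverse-bump: 6 enters row 2 and ejects 5; 5 enters row 1 and ejects 4. So w(4) = 4. P is now [[1, 5], [6]].
Step i=3: Q has 3 at row 2, column 1; remove 6 from row 2 of P and reverse-bump: 6 enters row 1 and ejects 5. So w(3) = 5. P is now [[1, 6]].
Step i=2: Q has 2 at row 1, column 2; remove that cell from P, ejecting 6. So w(2) = 6. P is now [[1]].
Step i=1: Q has 1 at row 1, column 1; remove that cell from P, ejecting 1. So w(1) = 1. P is now [].

So w = 1 6 5 4 3 2 7.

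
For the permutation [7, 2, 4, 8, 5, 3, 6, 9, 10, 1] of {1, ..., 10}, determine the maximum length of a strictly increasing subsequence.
6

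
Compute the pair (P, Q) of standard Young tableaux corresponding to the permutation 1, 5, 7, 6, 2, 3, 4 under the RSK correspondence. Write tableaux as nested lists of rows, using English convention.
P = [[1, 2, 3, 4], [5, 6], [7]], Q = [[1, 2, 3, 7], [4, 6], [5]]

Insert each entry of the permutation into P by Schensted row insertion, recording in Q the position of each new cell.

Insert 1: appended to row 1. P = [[1]].
Insert 5: appended to row 1. P = [[1, 5]].
Insert 7: appended to row 1. P = [[1, 5, 7]].
Insert 6: 6 bumps 7 from row 1; 7 starts row 2. P = [[1, 5, 6], [7]].
Insert 2: 2 bumps 5 from row 1; 5 bumps 7 from row 2; 7 starts row 3. P = [[1, 2, 6], [5], [7]].
Insert 3: 3 bumps 6 from row 1; 6 appends to row 2. P = [[1, 2, 3], [5, 6], [7]].
Insert 4: appended to row 1. P = [[1, 2, 3, 4], [5, 6], [7]].

So P = [[1, 2, 3, 4], [5, 6], [7]], Q = [[1, 2, 3, 7], [4, 6], [5]].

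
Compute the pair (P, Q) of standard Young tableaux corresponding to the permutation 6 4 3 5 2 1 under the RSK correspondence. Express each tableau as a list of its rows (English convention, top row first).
P = [[1, 5], [2], [3], [4], [6]], Q = [[1, 4], [2], [3], [5], [6]]

Insert each entry of the permutation into P by Schensted row insertion, recording in Q the position of each new cell.

Insert 6: appended to row 1. P = [[6]].
Insert 4: 4 bumps 6 from row 1; 6 starts row 2. P = [[4], [6]].
Insert 3: 3 bumps 4 from row 1; 4 bumps 6 from row 2; 6 starts row 3. P = [[3], [4], [6]].
Insert 5: appended to row 1. P = [[3, 5], [4], [6]].
Insert 2: 2 bumps 3 from row 1; 3 bumps 4 from row 2; 4 bumps 6 from row 3; 6 starts row 4. P = [[2, 5], [3], [4], [6]].
Insert 1: 1 bumps 2 from row 1; 2 bumps 3 from row 2; 3 bumps 4 from row 3; 4 bumps 6 from row 4; 6 starts row 5. P = [[1, 5], [2], [3], [4], [6]].

So P = [[1, 5], [2], [3], [4], [6]], Q = [[1, 4], [2], [3], [5], [6]].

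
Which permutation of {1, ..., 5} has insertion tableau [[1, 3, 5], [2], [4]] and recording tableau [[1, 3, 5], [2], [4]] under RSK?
4 2 3 1 5

Reverse the RSK construction: for i from n down to 1, find the cell of Q containing i, remove the entry at that cell from P, and reverse-bump it up through P; the value ejected from row 1 is w(i).

Step i=5: Q has 5 at row 1, column 3; remove that cell from P, ejecting 5. So w(5) = 5. P is now [[1, 3], [2], [4]].
Step i=4: Q has 4 at row 3, column 1; remove 4 from row 3 of P and reverse-bump: 4 enters row 2 and ejects 2; 2 enters row 1 and ejects 1. So w(4) = 1. P is now [[2, 3], [4]].
Step i=3: Q has 3 at row 1, column 2; remove that cell from P, ejecting 3. So w(3) = 3. P is now [[2], [4]].
Step i=2: Q has 2 at row 2, column 1; remove 4 from row 2 of P and reverse-bump: 4 enters row 1 and ejects 2. So w(2) = 2. P is now [[4]].
Step i=1: Q has 1 at row 1, column 1; remove that cell from P, ejecting 4. So w(1) = 4. P is now [].

So w = 4 2 3 1 5.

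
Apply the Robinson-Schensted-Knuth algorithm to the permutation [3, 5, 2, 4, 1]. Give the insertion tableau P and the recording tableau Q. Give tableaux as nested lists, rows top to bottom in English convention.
Insert each entry of the permutation into P by Schensted row insertion, recording in Q the position of each new cell.

Insert 3: appended to row 1. P = [[3]].
Insert 5: appended to row 1. P = [[3, 5]].
Insert 2: 2 bumps 3 from row 1; 3 starts row 2. P = [[2, 5], [3]].
Insert 4: 4 bumps 5 from row 1; 5 appends to row 2. P = [[2, 4], [3, 5]].
Insert 1: 1 bumps 2 from row 1; 2 bumps 3 from row 2; 3 starts row 3. P = [[1, 4], [2, 5], [3]].

So P = [[1, 4], [2, 5], [3]], Q = [[1, 2], [3, 4], [5]].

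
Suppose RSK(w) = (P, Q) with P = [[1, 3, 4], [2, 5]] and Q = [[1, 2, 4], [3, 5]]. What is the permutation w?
Reverse the RSK construction: for i from n down to 1, find the cell of Q containing i, remove the entry at that cell from P, and reverse-bump it up through P; the value ejected from row 1 is w(i).

Step i=5: Q has 5 at row 2, column 2; remove 5 from row 2 of P and reverse-bump: 5 enters row 1 and ejects 4. So w(5) = 4. P is now [[1, 3, 5], [2]].
Step i=4: Q has 4 at row 1, column 3; remove that cell from P, ejecting 5. So w(4) = 5. P is now [[1, 3], [2]].
Step i=3: Q has 3 at row 2, column 1; remove 2 from row 2 of P and reverse-bump: 2 enters row 1 and ejects 1. So w(3) = 1. P is now [[2, 3]].
Step i=2: Q has 2 at row 1, column 2; remove that cell from P, ejecting 3. So w(2) = 3. P is now [[2]].
Step i=1: Q has 1 at row 1, column 1; remove that cell from P, ejecting 2. So w(1) = 2. P is now [].

So w = 2 3 1 5 4.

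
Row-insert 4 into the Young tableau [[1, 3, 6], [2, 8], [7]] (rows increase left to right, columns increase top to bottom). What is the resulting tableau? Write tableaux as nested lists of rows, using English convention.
[[1, 3, 4], [2, 6], [7, 8]]

In row 1, 4 replaces 6 (the leftmost entry greater than 4); 6 is bumped to row 2. In row 2, 6 replaces 8 (the leftmost entry greater than 6); 8 is bumped to row 3. 8 is appended to row 3. The new tableau is [[1, 3, 4], [2, 6], [7, 8]].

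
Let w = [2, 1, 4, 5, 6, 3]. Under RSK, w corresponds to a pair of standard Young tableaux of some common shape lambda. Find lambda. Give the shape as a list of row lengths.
Row-insert each entry into an empty tableau.

After inserting 2: P = [[2]].
After inserting 1: P = [[1], [2]].
After inserting 4: P = [[1, 4], [2]].
After inserting 5: P = [[1, 4, 5], [2]].
After inserting 6: P = [[1, 4, 5, 6], [2]].
After inserting 3: P = [[1, 3, 5, 6], [2, 4]].

The final insertion tableau P = [[1, 3, 5, 6], [2, 4]] has shape [4, 2].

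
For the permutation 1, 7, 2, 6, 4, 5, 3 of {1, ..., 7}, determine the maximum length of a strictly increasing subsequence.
4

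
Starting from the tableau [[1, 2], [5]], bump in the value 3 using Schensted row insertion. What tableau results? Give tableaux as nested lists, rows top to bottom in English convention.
[[1, 2, 3], [5]]

3 is larger than every entry of row 1, so it is appended to row 1. The new tableau is [[1, 2, 3], [5]].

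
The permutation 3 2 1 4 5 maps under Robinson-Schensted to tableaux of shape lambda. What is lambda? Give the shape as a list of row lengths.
Row-insert each entry into an empty tableau.

After inserting 3: P = [[3]].
After inserting 2: P = [[2], [3]].
After inserting 1: P = [[1], [2], [3]].
After inserting 4: P = [[1, 4], [2], [3]].
After inserting 5: P = [[1, 4, 5], [2], [3]].

The final insertion tableau P = [[1, 4, 5], [2], [3]] has shape [3, 1, 1].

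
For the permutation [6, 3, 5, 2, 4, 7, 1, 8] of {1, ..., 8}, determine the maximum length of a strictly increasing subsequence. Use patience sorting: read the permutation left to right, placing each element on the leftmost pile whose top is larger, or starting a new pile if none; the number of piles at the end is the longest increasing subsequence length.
4

6: new pile. tops = [6]
3: onto pile 1 (replacing 6). tops = [3]
5: new pile. tops = [3, 5]
2: onto pile 1 (replacing 3). tops = [2, 5]
4: onto pile 2 (replacing 5). tops = [2, 4]
7: new pile. tops = [2, 4, 7]
1: onto pile 1 (replacing 2). tops = [1, 4, 7]
8: new pile. tops = [1, 4, 7, 8]

4 piles, so the longest increasing subsequence has length 4.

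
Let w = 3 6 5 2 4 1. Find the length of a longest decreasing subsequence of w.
4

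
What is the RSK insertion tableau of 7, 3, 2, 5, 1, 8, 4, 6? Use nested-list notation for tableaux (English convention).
P = [[1, 4, 6], [2, 5, 8], [3], [7]]

Insert 7: appended to row 1. P = [[7]].
Insert 3: 3 bumps 7 from row 1; 7 starts row 2. P = [[3], [7]].
Insert 2: 2 bumps 3 from row 1; 3 bumps 7 from row 2; 7 starts row 3. P = [[2], [3], [7]].
Insert 5: appended to row 1. P = [[2, 5], [3], [7]].
Insert 1: 1 bumps 2 from row 1; 2 bumps 3 from row 2; 3 bumps 7 from row 3; 7 starts row 4. P = [[1, 5], [2], [3], [7]].
Insert 8: appended to row 1. P = [[1, 5, 8], [2], [3], [7]].
Insert 4: 4 bumps 5 from row 1; 5 appends to row 2. P = [[1, 4, 8], [2, 5], [3], [7]].
Insert 6: 6 bumps 8 from row 1; 8 appends to row 2. P = [[1, 4, 6], [2, 5, 8], [3], [7]].

So P = [[1, 4, 6], [2, 5, 8], [3], [7]].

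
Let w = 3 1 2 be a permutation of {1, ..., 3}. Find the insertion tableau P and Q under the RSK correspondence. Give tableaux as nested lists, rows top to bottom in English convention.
P = [[1, 2], [3]], Q = [[1, 3], [2]]

Insert each entry of the permutation into P by Schensted row insertion, recording in Q the position of each new cell.

Insert 3: appended to row 1. P = [[3]].
Insert 1: 1 bumps 3 from row 1; 3 starts row 2. P = [[1], [3]].
Insert 2: appended to row 1. P = [[1, 2], [3]].

So P = [[1, 2], [3]], Q = [[1, 3], [2]].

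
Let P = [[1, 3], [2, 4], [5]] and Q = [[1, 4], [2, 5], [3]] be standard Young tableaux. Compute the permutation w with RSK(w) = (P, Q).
5 2 1 4 3

Reverse the RSK construction: for i from n down to 1, find the cell of Q containing i, remove the entry at that cell from P, and reverse-bump it up through P; the value ejected from row 1 is w(i).

Step i=5: Q has 5 at row 2, column 2; remove 4 from row 2 of P and reverse-bump: 4 enters row 1 and ejects 3. So w(5) = 3. P is now [[1, 4], [2], [5]].
Step i=4: Q has 4 at row 1, column 2; remove that cell from P, ejecting 4. So w(4) = 4. P is now [[1], [2], [5]].
Step i=3: Q has 3 at row 3, column 1; remove 5 from row 3 of P and reverse-bump: 5 enters row 2 and ejects 2; 2 enters row 1 and ejects 1. So w(3) = 1. P is now [[2], [5]].
Step i=2: Q has 2 at row 2, column 1; remove 5 from row 2 of P and reverse-bump: 5 enters row 1 and ejects 2. So w(2) = 2. P is now [[5]].
Step i=1: Q has 1 at row 1, column 1; remove that cell from P, ejecting 5. So w(1) = 5. P is now [].

So w = 5 2 1 4 3.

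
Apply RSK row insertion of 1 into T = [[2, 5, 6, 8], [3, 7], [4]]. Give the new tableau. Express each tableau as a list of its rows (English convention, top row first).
[[1, 5, 6, 8], [2, 7], [3], [4]]

In row 1, 1 replaces 2 (the leftmost entry greater than 1); 2 is bumped to row 2. In row 2, 2 replaces 3 (the leftmost entry greater than 2); 3 is bumped to row 3. In row 3, 3 replaces 4 (the leftmost entry greater than 3); 4 is bumped to row 4. 4 starts a new row 4. The new tableau is [[1, 5, 6, 8], [2, 7], [3], [4]].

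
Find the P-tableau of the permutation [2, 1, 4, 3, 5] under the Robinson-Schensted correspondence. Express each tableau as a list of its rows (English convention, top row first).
P = [[1, 3, 5], [2, 4]]

Insert 2: appended to row 1. P = [[2]].
Insert 1: 1 bumps 2 from row 1; 2 starts row 2. P = [[1], [2]].
Insert 4: appended to row 1. P = [[1, 4], [2]].
Insert 3: 3 bumps 4 from row 1; 4 appends to row 2. P = [[1, 3], [2, 4]].
Insert 5: appended to row 1. P = [[1, 3, 5], [2, 4]].

So P = [[1, 3, 5], [2, 4]].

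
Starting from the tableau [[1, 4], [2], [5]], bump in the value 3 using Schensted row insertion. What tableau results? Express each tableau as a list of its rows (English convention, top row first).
[[1, 3], [2, 4], [5]]

In row 1, 3 replaces 4 (the leftmost entry greater than 3); 4 is bumped to row 2. 4 is appended to row 2. The new tableau is [[1, 3], [2, 4], [5]].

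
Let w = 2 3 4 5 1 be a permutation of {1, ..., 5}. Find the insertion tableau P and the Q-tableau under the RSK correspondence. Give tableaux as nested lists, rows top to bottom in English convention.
P = [[1, 3, 4, 5], [2]], Q = [[1, 2, 3, 4], [5]]

Insert each entry of the permutation into P by Schensted row insertion, recording in Q the position of each new cell.

Insert 2: appended to row 1. P = [[2]].
Insert 3: appended to row 1. P = [[2, 3]].
Insert 4: appended to row 1. P = [[2, 3, 4]].
Insert 5: appended to row 1. P = [[2, 3, 4, 5]].
Insert 1: 1 bumps 2 from row 1; 2 starts row 2. P = [[1, 3, 4, 5], [2]].

So P = [[1, 3, 4, 5], [2]], Q = [[1, 2, 3, 4], [5]].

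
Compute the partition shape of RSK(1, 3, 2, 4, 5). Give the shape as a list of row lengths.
Row-insert each entry into an empty tableau.

After inserting 1: P = [[1]].
After inserting 3: P = [[1, 3]].
After inserting 2: P = [[1, 2], [3]].
After inserting 4: P = [[1, 2, 4], [3]].
After inserting 5: P = [[1, 2, 4, 5], [3]].

The final insertion tableau P = [[1, 2, 4, 5], [3]] has shape [4, 1].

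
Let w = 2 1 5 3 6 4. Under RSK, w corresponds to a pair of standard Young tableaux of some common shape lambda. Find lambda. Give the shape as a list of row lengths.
RSK row insertion gives P = [[1, 3, 4], [2, 5, 6]], which has shape [3, 3].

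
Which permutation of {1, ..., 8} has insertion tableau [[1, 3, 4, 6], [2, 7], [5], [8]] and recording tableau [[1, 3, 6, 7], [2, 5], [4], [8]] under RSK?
Reverse the RSK construction: for i from n down to 1, find the cell of Q containing i, remove the entry at that cell from P, and reverse-bump it up through P; the value ejected from row 1 is w(i).

Step i=8: Q has 8 at row 4, column 1; remove 8 from row 4 of P and reverse-bump: 8 enters row 3 and ejects 5; 5 enters row 2 and ejects 2; 2 enters row 1 and ejects 1. So w(8) = 1. P is now [[2, 3, 4, 6], [5, 7], [8]].
Step i=7: Q has 7 at row 1, column 4; remove that cell from P, ejecting 6. So w(7) = 6. P is now [[2, 3, 4], [5, 7], [8]].
Step i=6: Q has 6 at row 1, column 3; remove that cell from P, ejecting 4. So w(6) = 4. P is now [[2, 3], [5, 7], [8]].
Step i=5: Q has 5 at row 2, column 2; remove 7 from row 2 of P and reverse-bump: 7 enters row 1 and ejects 3. So w(5) = 3. P is now [[2, 7], [5], [8]].
Step i=4: Q has 4 at row 3, column 1; remove 8 from row 3 of P and reverse-bump: 8 enters row 2 and ejects 5; 5 enters row 1 and ejects 2. So w(4) = 2. P is now [[5, 7], [8]].
Step i=3: Q has 3 at row 1, column 2; remove that cell from P, ejecting 7. So w(3) = 7. P is now [[5], [8]].
Step i=2: Q has 2 at row 2, column 1; remove 8 from row 2 of P and reverse-bump: 8 enters row 1 and ejects 5. So w(2) = 5. P is now [[8]].
Step i=1: Q has 1 at row 1, column 1; remove that cell from P, ejecting 8. So w(1) = 8. P is now [].

So w = 8 5 7 2 3 4 6 1.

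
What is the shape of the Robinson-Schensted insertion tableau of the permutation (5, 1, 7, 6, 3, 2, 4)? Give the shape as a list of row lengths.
[3, 2, 1, 1]

Row-insert each entry into an empty tableau.

After inserting 5: P = [[5]].
After inserting 1: P = [[1], [5]].
After inserting 7: P = [[1, 7], [5]].
After inserting 6: P = [[1, 6], [5, 7]].
After inserting 3: P = [[1, 3], [5, 6], [7]].
After inserting 2: P = [[1, 2], [3, 6], [5], [7]].
After inserting 4: P = [[1, 2, 4], [3, 6], [5], [7]].

The final insertion tableau P = [[1, 2, 4], [3, 6], [5], [7]] has shape [3, 2, 1, 1].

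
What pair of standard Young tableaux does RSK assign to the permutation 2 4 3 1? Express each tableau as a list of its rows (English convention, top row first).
Insert each entry of the permutation into P by Schensted row insertion, recording in Q the position of each new cell.

Insert 2: appended to row 1. P = [[2]].
Insert 4: appended to row 1. P = [[2, 4]].
Insert 3: 3 bumps 4 from row 1; 4 starts row 2. P = [[2, 3], [4]].
Insert 1: 1 bumps 2 from row 1; 2 bumps 4 from row 2; 4 starts row 3. P = [[1, 3], [2], [4]].

So P = [[1, 3], [2], [4]], Q = [[1, 2], [3], [4]].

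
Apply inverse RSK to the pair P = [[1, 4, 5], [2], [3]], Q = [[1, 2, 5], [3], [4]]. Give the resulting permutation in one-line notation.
Reverse RSK: for i = n, n-1, ..., 1, locate i in Q, remove the corresponding corner cell from P, and reverse-bump its entry up through P; the value ejected from row 1 is w(i).

So w = 3 4 2 1 5.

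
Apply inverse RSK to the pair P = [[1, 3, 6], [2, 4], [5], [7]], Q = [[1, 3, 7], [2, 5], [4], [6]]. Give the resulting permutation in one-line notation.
7 2 5 1 4 3 6

Reverse the RSK construction: for i from n down to 1, find the cell of Q containing i, remove the entry at that cell from P, and reverse-bump it up through P; the value ejected from row 1 is w(i).

Step i=7: Q has 7 at row 1, column 3; remove that cell from P, ejecting 6. So w(7) = 6. P is now [[1, 3], [2, 4], [5], [7]].
Step i=6: Q has 6 at row 4, column 1; remove 7 from row 4 of P and reverse-bump: 7 enters row 3 and ejects 5; 5 enters row 2 and ejects 4; 4 enters row 1 and ejects 3. So w(6) = 3. P is now [[1, 4], [2, 5], [7]].
Step i=5: Q has 5 at row 2, column 2; remove 5 from row 2 of P and reverse-bump: 5 enters row 1 and ejects 4. So w(5) = 4. P is now [[1, 5], [2], [7]].
Step i=4: Q has 4 at row 3, column 1; remove 7 from row 3 of P and reverse-bump: 7 enters row 2 and ejects 2; 2 enters row 1 and ejects 1. So w(4) = 1. P is now [[2, 5], [7]].
Step i=3: Q has 3 at row 1, column 2; remove that cell from P, ejecting 5. So w(3) = 5. P is now [[2], [7]].
Step i=2: Q has 2 at row 2, column 1; remove 7 from row 2 of P and reverse-bump: 7 enters row 1 and ejects 2. So w(2) = 2. P is now [[7]].
Step i=1: Q has 1 at row 1, column 1; remove that cell from P, ejecting 7. So w(1) = 7. P is now [].

So w = 7 2 5 1 4 3 6.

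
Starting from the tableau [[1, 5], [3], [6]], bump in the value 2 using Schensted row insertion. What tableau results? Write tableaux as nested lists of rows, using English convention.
In row 1, 2 replaces 5 (the leftmost entry greater than 2); 5 is bumped to row 2. 5 is appended to row 2. The new tableau is [[1, 2], [3, 5], [6]].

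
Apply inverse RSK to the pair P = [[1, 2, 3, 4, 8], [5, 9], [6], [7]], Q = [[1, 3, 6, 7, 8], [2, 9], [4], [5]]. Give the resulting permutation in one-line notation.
7 1 6 5 2 3 4 9 8

Reverse the RSK construction: for i from n down to 1, find the cell of Q containing i, remove the entry at that cell from P, and reverse-bump it up through P; the value ejected from row 1 is w(i).

Step i=9: Q has 9 at row 2, column 2; remove 9 from row 2 of P and reverse-bump: 9 enters row 1 and ejects 8. So w(9) = 8. P is now [[1, 2, 3, 4, 9], [5], [6], [7]].
Step i=8: Q has 8 at row 1, column 5; remove that cell from P, ejecting 9. So w(8) = 9. P is now [[1, 2, 3, 4], [5], [6], [7]].
Step i=7: Q has 7 at row 1, column 4; remove that cell from P, ejecting 4. So w(7) = 4. P is now [[1, 2, 3], [5], [6], [7]].
Step i=6: Q has 6 at row 1, column 3; remove that cell from P, ejecting 3. So w(6) = 3. P is now [[1, 2], [5], [6], [7]].
Step i=5: Q has 5 at row 4, column 1; remove 7 from row 4 of P and reverse-bump: 7 enters row 3 and ejects 6; 6 enters row 2 and ejects 5; 5 enters row 1 and ejects 2. So w(5) = 2. P is now [[1, 5], [6], [7]].
Step i=4: Q has 4 at row 3, column 1; remove 7 from row 3 of P and reverse-bump: 7 enters row 2 and ejects 6; 6 enters row 1 and ejects 5. So w(4) = 5. P is now [[1, 6], [7]].
Step i=3: Q has 3 at row 1, column 2; remove that cell from P, ejecting 6. So w(3) = 6. P is now [[1], [7]].
Step i=2: Q has 2 at row 2, column 1; remove 7 from row 2 of P and reverse-bump: 7 enters row 1 and ejects 1. So w(2) = 1. P is now [[7]].
Step i=1: Q has 1 at row 1, column 1; remove that cell from P, ejecting 7. So w(1) = 7. P is now [].

So w = 7 1 6 5 2 3 4 9 8.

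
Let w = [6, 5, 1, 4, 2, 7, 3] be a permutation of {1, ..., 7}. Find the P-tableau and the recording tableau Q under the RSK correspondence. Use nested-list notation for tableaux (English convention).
Insert each entry of the permutation into P by Schensted row insertion, recording in Q the position of each new cell.

Insert 6: appended to row 1. P = [[6]], Q = [[1]].
Insert 5: 5 bumps 6 from row 1; 6 starts row 2. P = [[5], [6]], Q = [[1], [2]].
Insert 1: 1 bumps 5 from row 1; 5 bumps 6 from row 2; 6 starts row 3. P = [[1], [5], [6]], Q = [[1], [2], [3]].
Insert 4: appended to row 1. P = [[1, 4], [5], [6]], Q = [[1, 4], [2], [3]].
Insert 2: 2 bumps 4 from row 1; 4 bumps 5 from row 2; 5 bumps 6 from row 3; 6 starts row 4. P = [[1, 2], [4], [5], [6]], Q = [[1, 4], [2], [3], [5]].
Insert 7: appended to row 1. P = [[1, 2, 7], [4], [5], [6]], Q = [[1, 4, 6], [2], [3], [5]].
Insert 3: 3 bumps 7 from row 1; 7 appends to row 2. P = [[1, 2, 3], [4, 7], [5], [6]], Q = [[1, 4, 6], [2, 7], [3], [5]].

So P = [[1, 2, 3], [4, 7], [5], [6]], Q = [[1, 4, 6], [2, 7], [3], [5]].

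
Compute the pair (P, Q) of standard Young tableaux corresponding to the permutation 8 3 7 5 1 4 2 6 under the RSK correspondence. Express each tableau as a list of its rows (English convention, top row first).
Insert each entry of the permutation into P by Schensted row insertion, recording in Q the position of each new cell.

After inserting 8: P = [[8]].
After inserting 3: P = [[3], [8]].
After inserting 7: P = [[3, 7], [8]].
After inserting 5: P = [[3, 5], [7], [8]].
After inserting 1: P = [[1, 5], [3], [7], [8]].
After inserting 4: P = [[1, 4], [3, 5], [7], [8]].
After inserting 2: P = [[1, 2], [3, 4], [5], [7], [8]].
After inserting 6: P = [[1, 2, 6], [3, 4], [5], [7], [8]].

So P = [[1, 2, 6], [3, 4], [5], [7], [8]], Q = [[1, 3, 8], [2, 6], [4], [5], [7]].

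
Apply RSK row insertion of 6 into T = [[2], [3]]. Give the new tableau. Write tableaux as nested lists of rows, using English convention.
6 is larger than every entry of row 1, so it is appended to row 1. The new tableau is [[2, 6], [3]].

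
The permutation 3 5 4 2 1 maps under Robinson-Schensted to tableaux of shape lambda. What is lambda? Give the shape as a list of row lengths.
Row-insert each entry into an empty tableau.

After inserting 3: P = [[3]].
After inserting 5: P = [[3, 5]].
After inserting 4: P = [[3, 4], [5]].
After inserting 2: P = [[2, 4], [3], [5]].
After inserting 1: P = [[1, 4], [2], [3], [5]].

The final insertion tableau P = [[1, 4], [2], [3], [5]] has shape [2, 1, 1, 1].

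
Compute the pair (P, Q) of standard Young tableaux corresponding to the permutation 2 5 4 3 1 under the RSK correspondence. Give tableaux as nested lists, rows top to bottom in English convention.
Insert each entry of the permutation into P by Schensted row insertion, recording in Q the position of each new cell.

Insert 2: appended to row 1. P = [[2]], Q = [[1]].
Insert 5: appended to row 1. P = [[2, 5]], Q = [[1, 2]].
Insert 4: 4 bumps 5 from row 1; 5 starts row 2. P = [[2, 4], [5]], Q = [[1, 2], [3]].
Insert 3: 3 bumps 4 from row 1; 4 bumps 5 from row 2; 5 starts row 3. P = [[2, 3], [4], [5]], Q = [[1, 2], [3], [4]].
Insert 1: 1 bumps 2 from row 1; 2 bumps 4 from row 2; 4 bumps 5 from row 3; 5 starts row 4. P = [[1, 3], [2], [4], [5]], Q = [[1, 2], [3], [4], [5]].

So P = [[1, 3], [2], [4], [5]], Q = [[1, 2], [3], [4], [5]].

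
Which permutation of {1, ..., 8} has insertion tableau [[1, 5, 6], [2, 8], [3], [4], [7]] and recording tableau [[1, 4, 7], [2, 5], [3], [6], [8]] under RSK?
7 4 3 8 5 2 6 1

Reverse RSK: for i = n, n-1, ..., 1, locate i in Q, remove the corresponding corner cell from P, and reverse-bump its entry up through P; the value ejected from row 1 is w(i).

So w = 7 4 3 8 5 2 6 1.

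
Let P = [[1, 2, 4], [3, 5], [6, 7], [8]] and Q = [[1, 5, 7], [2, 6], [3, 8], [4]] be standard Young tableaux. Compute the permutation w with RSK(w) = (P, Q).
8 6 3 1 7 2 5 4

Reverse the RSK construction: for i from n down to 1, find the cell of Q containing i, remove the entry at that cell from P, and reverse-bump it up through P; the value ejected from row 1 is w(i).

Step i=8: Q has 8 at row 3, column 2; remove 7 from row 3 of P and reverse-bump: 7 enters row 2 and ejects 5; 5 enters row 1 and ejects 4. So w(8) = 4. P is now [[1, 2, 5], [3, 7], [6], [8]].
Step i=7: Q has 7 at row 1, column 3; remove that cell from P, ejecting 5. So w(7) = 5. P is now [[1, 2], [3, 7], [6], [8]].
Step i=6: Q has 6 at row 2, column 2; remove 7 from row 2 of P and reverse-bump: 7 enters row 1 and ejects 2. So w(6) = 2. P is now [[1, 7], [3], [6], [8]].
Step i=5: Q has 5 at row 1, column 2; remove that cell from P, ejecting 7. So w(5) = 7. P is now [[1], [3], [6], [8]].
Step i=4: Q has 4 at row 4, column 1; remove 8 from row 4 of P and reverse-bump: 8 enters row 3 and ejects 6; 6 enters row 2 and ejects 3; 3 enters row 1 and ejects 1. So w(4) = 1. P is now [[3], [6], [8]].
Step i=3: Q has 3 at row 3, column 1; remove 8 from row 3 of P and reverse-bump: 8 enters row 2 and ejects 6; 6 enters row 1 and ejects 3. So w(3) = 3. P is now [[6], [8]].
Step i=2: Q has 2 at row 2, column 1; remove 8 from row 2 of P and reverse-bump: 8 enters row 1 and ejects 6. So w(2) = 6. P is now [[8]].
Step i=1: Q has 1 at row 1, column 1; remove that cell from P, ejecting 8. So w(1) = 8. P is now [].

So w = 8 6 3 1 7 2 5 4.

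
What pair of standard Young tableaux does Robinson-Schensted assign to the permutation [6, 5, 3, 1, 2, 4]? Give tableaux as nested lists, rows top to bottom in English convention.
P = [[1, 2, 4], [3], [5], [6]], Q = [[1, 5, 6], [2], [3], [4]]

Insert each entry of the permutation into P by Schensted row insertion, recording in Q the position of each new cell.

After inserting 6: P = [[6]].
After inserting 5: P = [[5], [6]].
After inserting 3: P = [[3], [5], [6]].
After inserting 1: P = [[1], [3], [5], [6]].
After inserting 2: P = [[1, 2], [3], [5], [6]].
After inserting 4: P = [[1, 2, 4], [3], [5], [6]].

So P = [[1, 2, 4], [3], [5], [6]], Q = [[1, 5, 6], [2], [3], [4]].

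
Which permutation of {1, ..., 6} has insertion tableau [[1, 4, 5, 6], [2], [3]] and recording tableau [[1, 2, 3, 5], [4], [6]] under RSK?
Reverse the RSK construction: for i from n down to 1, find the cell of Q containing i, remove the entry at that cell from P, and reverse-bump it up through P; the value ejected from row 1 is w(i).

Step i=6: Q has 6 at row 3, column 1; remove 3 from row 3 of P and reverse-bump: 3 enters row 2 and ejects 2; 2 enters row 1 and ejects 1. So w(6) = 1. P is now [[2, 4, 5, 6], [3]].
Step i=5: Q has 5 at row 1, column 4; remove that cell from P, ejecting 6. So w(5) = 6. P is now [[2, 4, 5], [3]].
Step i=4: Q has 4 at row 2, column 1; remove 3 from row 2 of P and reverse-bump: 3 enters row 1 and ejects 2. So w(4) = 2. P is now [[3, 4, 5]].
Step i=3: Q has 3 at row 1, column 3; remove that cell from P, ejecting 5. So w(3) = 5. P is now [[3, 4]].
Step i=2: Q has 2 at row 1, column 2; remove that cell from P, ejecting 4. So w(2) = 4. P is now [[3]].
Step i=1: Q has 1 at row 1, column 1; remove that cell from P, ejecting 3. So w(1) = 3. P is now [].

So w = 3 4 5 2 6 1.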